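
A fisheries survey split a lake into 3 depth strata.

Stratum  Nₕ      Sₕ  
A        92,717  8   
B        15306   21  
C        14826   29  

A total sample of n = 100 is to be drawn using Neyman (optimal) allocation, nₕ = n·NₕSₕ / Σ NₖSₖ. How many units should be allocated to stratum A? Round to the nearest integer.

Σ NₕSₕ = 92717·8 + 15306·21 + 14826·29 = 1493116.
Share for A: 741736/1493116 = 0.49677.
n_A = 100 × 0.49677 = 49.677... → 50.

50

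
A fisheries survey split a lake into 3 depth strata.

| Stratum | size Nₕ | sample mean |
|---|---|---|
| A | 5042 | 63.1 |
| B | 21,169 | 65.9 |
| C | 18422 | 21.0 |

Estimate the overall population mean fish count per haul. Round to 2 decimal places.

N = 44633; weights Wₕ = Nₕ/N = (0.1130, 0.4743, 0.4127).
x̄_st = Σ Wₕ·x̄ₕ = 0.1130·63.1 + 0.4743·65.9 + 0.4127·21.0 ≈ 47.0515...
→ 47.05.

47.05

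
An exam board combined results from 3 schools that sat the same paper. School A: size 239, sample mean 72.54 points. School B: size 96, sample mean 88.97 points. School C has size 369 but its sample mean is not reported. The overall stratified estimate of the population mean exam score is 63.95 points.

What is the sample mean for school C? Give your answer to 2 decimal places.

N = 239 + 96 + 369 = 704.
Overall total = μ·N = 63.95·704 = 45020.8.
Subtract the known strata: 239·72.54 + 96·88.97 = 25878.18.
Remaining total for school C: 45020.8 − 25878.18 = 19142.62.
Divide by its size: 19142.62 / 369 = 51.8770... → 51.88.

51.88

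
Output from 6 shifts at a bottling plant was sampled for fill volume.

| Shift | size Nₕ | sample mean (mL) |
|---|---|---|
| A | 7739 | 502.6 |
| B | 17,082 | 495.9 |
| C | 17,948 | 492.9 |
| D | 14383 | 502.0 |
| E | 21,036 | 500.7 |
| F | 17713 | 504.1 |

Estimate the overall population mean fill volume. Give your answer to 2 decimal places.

N = 95901; weights Wₕ = Nₕ/N = (0.0807, 0.1781, 0.1872, 0.1500, 0.2194, 0.1847).
x̄_st = Σ Wₕ·x̄ₕ = 0.0807·502.6 + 0.1781·495.9 + 0.1872·492.9 + 0.1500·502.0 + 0.2194·500.7 + 0.1847·504.1 ≈ 499.3615...
→ 499.36.

499.36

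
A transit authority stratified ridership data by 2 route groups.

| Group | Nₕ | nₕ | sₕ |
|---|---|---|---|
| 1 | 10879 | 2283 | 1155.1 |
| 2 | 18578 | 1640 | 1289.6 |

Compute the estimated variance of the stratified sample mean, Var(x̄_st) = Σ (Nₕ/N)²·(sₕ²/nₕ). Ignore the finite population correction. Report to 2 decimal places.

N = 29457. Term for each stratum: Wₕ²sₕ²/nₕ.
Var(x̄_st) = 79.71392 + 403.35467 = 483.06859 → 483.07.

483.07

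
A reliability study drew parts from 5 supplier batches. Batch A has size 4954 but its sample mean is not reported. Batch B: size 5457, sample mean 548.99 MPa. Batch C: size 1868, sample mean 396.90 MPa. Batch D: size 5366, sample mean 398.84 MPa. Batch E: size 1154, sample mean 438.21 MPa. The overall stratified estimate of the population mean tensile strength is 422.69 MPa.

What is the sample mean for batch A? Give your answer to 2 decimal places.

N = 4954 + 5457 + 1868 + 5366 + 1154 = 18799.
Overall total = μ·N = 422.69·18799 = 7946149.31.
Subtract the known strata: 5457·548.99 + 1868·396.90 + 5366·398.84 + 1154·438.21 = 6383117.41.
Remaining total for batch A: 7946149.31 − 6383117.41 = 1563031.9.
Divide by its size: 1563031.9 / 4954 = 315.5091... → 315.51.

315.51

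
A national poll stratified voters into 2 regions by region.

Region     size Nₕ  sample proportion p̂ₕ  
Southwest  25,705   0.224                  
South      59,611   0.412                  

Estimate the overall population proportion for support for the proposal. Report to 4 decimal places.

N = 25705 + 59611 = 85316.
Overall proportion = Σ (Nₕ/N)·p̂ₕ.
Σ Nₕp̂ₕ = 5757.92 + 24559.732 = 30317.652.
30317.652 / 85316 = 0.355357... → 0.3554.

0.3554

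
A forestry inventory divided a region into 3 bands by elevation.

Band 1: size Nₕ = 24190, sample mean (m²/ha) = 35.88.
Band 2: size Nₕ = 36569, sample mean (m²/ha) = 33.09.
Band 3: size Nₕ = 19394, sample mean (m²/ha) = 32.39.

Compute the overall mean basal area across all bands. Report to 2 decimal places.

33.76

N = 24190 + 36569 + 19394 = 80153.
The stratified mean weights each stratum mean by its population share Nₕ/N.
Σ Nₕx̄ₕ = 24190·35.88 + 36569·33.09 + 19394·32.39 = 867937.2 + 1210068.21 + 628171.66 = 2706177.07.
Divide by N: 2706177.07 / 80153 = 33.7626... → 33.76.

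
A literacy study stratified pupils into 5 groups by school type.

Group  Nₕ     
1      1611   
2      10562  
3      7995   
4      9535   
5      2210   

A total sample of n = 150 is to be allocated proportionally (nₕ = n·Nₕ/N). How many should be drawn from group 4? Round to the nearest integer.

45

N = 1611 + 10562 + 7995 + 9535 + 2210 = 31913.
n_4 = 150·9535/31913 = 44.817... → 45.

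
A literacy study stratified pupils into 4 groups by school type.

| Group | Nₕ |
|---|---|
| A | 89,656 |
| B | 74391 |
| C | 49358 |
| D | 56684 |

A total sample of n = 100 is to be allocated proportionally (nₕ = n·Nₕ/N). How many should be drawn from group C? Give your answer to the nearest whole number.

18

Share of group C = 49358/270089 = 0.18275.
Allocate 100 × 0.18275 = 18.275... → 18.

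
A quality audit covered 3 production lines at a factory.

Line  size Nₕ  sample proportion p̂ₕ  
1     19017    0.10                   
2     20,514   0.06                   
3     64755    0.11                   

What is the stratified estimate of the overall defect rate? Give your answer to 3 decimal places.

Wₕ = Nₕ/N with N = 104286: 0.1824, 0.1967, 0.6209.
p̂_st = 0.1824·0.10 + 0.1967·0.06 + 0.6209·0.11 ≈ 0.09834... → 0.098.

0.098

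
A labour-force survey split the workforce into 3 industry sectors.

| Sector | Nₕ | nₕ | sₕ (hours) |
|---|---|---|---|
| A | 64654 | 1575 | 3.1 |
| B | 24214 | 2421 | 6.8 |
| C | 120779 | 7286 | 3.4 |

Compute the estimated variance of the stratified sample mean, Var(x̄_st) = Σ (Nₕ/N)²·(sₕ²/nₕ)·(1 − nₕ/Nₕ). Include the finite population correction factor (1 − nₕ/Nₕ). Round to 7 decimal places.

0.0012903

N = 209647. Term for each stratum: Wₕ²sₕ²/nₕ·(1−nₕ/Nₕ).
Var(x̄_st) = 0.0005661685 + 0.0002293133 + 0.0004948253 = 0.0012903071 → 0.0012903.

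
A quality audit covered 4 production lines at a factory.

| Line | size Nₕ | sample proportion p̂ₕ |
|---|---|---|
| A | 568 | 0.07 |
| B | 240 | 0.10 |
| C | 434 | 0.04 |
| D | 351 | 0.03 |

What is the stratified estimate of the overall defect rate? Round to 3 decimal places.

0.058

N = 568 + 240 + 434 + 351 = 1593.
Overall proportion = Σ (Nₕ/N)·p̂ₕ.
Σ Nₕp̂ₕ = 39.76 + 24 + 17.36 + 10.53 = 91.65.
91.65 / 1593 = 0.05753... → 0.058.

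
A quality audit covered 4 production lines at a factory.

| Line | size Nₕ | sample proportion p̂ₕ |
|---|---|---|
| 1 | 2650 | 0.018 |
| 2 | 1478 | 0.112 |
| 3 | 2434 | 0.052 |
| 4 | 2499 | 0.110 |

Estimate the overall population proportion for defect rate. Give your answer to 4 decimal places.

0.0678

N = 2650 + 1478 + 2434 + 2499 = 9061.
Overall proportion = Σ (Nₕ/N)·p̂ₕ.
Σ Nₕp̂ₕ = 47.7 + 165.536 + 126.568 + 274.89 = 614.694.
614.694 / 9061 = 0.067840... → 0.0678.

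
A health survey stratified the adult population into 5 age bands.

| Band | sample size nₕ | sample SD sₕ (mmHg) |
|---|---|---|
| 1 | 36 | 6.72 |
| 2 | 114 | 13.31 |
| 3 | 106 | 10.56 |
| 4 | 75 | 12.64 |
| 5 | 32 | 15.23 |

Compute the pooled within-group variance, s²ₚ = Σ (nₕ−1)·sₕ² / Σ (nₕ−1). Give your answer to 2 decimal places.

146.15

Degrees of freedom: 35 + 113 + 105 + 74 + 31 = 358.
Σ(nₕ−1)sₕ² = 35·45.1584 + 113·177.1561 + 105·111.5136 + 74·159.7696 + 31·231.9529 = 52321.6016.
s²ₚ = 52321.6016 / 358 = 146.1497... → 146.15.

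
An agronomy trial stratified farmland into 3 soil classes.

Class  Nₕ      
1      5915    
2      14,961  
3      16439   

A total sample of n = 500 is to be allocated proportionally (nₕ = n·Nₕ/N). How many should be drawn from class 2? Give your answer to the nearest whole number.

Share of class 2 = 14961/37315 = 0.40094.
Allocate 500 × 0.40094 = 200.469... → 200.

200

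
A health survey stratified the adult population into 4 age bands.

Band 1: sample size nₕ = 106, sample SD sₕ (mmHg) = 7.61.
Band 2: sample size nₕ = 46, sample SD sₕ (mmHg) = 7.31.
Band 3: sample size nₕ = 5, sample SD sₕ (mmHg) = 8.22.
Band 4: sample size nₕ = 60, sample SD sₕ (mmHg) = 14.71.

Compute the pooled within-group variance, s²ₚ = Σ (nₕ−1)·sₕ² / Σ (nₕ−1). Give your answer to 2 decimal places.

Degrees of freedom: 105 + 45 + 4 + 59 = 213.
Σ(nₕ−1)sₕ² = 105·57.9121 + 45·53.4361 + 4·67.5684 + 59·216.3841 = 21522.3305.
s²ₚ = 21522.3305 / 213 = 101.0438... → 101.04.

101.04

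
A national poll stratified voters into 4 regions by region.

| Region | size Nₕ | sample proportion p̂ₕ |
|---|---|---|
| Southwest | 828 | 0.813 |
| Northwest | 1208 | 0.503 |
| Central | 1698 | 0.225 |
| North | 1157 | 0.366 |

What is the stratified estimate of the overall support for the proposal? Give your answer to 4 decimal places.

0.4266

N = 828 + 1208 + 1698 + 1157 = 4891.
Overall proportion = Σ (Nₕ/N)·p̂ₕ.
Σ Nₕp̂ₕ = 673.164 + 607.624 + 382.05 + 423.462 = 2086.3.
2086.3 / 4891 = 0.426559... → 0.4266.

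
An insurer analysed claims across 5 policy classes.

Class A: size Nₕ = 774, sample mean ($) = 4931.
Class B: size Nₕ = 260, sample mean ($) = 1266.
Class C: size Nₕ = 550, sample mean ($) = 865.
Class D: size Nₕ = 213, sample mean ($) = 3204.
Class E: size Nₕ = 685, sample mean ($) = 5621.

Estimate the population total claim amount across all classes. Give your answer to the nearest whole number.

Estimate total by summing Nₕ·x̄ₕ over strata.
774·4931 + 260·1266 + 550·865 + 213·3204 + 685·5621 = 3816594 + 329160 + 475750 + 682452 + 3850385 = 9154341.

9154341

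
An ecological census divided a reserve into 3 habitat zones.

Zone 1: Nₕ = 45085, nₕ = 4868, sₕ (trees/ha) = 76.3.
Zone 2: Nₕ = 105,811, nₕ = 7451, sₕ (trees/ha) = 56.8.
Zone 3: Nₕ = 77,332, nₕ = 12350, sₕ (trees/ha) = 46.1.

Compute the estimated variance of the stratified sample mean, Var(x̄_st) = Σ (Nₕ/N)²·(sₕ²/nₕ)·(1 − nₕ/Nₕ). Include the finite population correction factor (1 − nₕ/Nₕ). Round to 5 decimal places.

0.14475

N = 228228; Wₕ = Nₕ/N.
zone 1: (45085/228228)²·76.3²/4868·(1 − 4868/45085) = 0.04162962
zone 2: (105811/228228)²·56.8²/7451·(1 − 7451/105811) = 0.08651544
zone 3: (77332/228228)²·46.1²/12350·(1 − 12350/77332) = 0.01660158
Sum = 0.14474663 → 0.14475.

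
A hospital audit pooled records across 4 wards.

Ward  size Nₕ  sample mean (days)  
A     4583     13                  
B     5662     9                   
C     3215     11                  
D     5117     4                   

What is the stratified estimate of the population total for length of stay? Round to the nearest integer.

A: 4583·13 = 59579
B: 5662·9 = 50958
C: 3215·11 = 35365
D: 5117·4 = 20468
τ̂ = Σ Nₕx̄ₕ = 166370.

166370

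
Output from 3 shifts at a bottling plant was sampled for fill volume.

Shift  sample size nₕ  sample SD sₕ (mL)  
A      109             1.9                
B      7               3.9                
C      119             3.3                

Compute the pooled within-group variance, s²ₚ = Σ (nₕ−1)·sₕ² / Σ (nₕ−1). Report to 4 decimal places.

7.6128

Degrees of freedom: 108 + 6 + 118 = 232.
Σ(nₕ−1)sₕ² = 108·3.61 + 6·15.21 + 118·10.89 = 1766.16.
s²ₚ = 1766.16 / 232 = 7.612759... → 7.6128.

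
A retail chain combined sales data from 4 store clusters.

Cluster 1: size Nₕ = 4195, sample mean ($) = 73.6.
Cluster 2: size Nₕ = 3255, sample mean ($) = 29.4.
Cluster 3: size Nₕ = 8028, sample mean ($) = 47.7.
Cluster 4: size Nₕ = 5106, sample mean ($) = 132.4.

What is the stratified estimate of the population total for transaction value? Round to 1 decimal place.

1463419.0

1: 4195·73.6 = 308752
2: 3255·29.4 = 95697
3: 8028·47.7 = 382935.6
4: 5106·132.4 = 676034.4
τ̂ = Σ Nₕx̄ₕ = 1463419.0.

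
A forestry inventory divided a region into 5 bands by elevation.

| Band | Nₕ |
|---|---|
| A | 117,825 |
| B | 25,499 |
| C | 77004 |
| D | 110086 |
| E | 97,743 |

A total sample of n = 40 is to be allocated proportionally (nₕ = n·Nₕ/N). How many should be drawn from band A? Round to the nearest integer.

11

Share of band A = 117825/428157 = 0.27519.
Allocate 40 × 0.27519 = 11.008... → 11.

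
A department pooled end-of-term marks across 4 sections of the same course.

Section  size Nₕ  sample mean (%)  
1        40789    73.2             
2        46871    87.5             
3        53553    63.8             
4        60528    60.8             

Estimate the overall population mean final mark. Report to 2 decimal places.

N = 201741; weights Wₕ = Nₕ/N = (0.2022, 0.2323, 0.2655, 0.3000).
x̄_st = Σ Wₕ·x̄ₕ = 0.2022·73.2 + 0.2323·87.5 + 0.2655·63.8 + 0.3000·60.8 ≈ 70.3067...
→ 70.31.

70.31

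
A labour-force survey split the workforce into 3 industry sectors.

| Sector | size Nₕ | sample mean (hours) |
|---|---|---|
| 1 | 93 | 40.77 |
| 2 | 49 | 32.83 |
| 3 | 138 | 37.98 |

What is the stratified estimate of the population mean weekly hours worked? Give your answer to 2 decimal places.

38.01

N = 93 + 49 + 138 = 280.
Weight each subgroup mean by Nₕ/N and sum.
Σ Nₕx̄ₕ = 93·40.77 + 49·32.83 + 138·37.98 = 3791.61 + 1608.67 + 5241.24 = 10641.52.
Divide by N: 10641.52 / 280 = 38.0054... → 38.01.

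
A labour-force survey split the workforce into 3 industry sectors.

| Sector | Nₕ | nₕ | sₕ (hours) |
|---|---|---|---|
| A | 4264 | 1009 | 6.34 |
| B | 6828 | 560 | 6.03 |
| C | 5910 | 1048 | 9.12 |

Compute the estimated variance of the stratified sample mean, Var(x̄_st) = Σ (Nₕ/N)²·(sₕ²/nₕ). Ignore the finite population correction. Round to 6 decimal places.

N = 17002. Term for each stratum: Wₕ²sₕ²/nₕ.
Var(x̄_st) = 0.002505658 + 0.010472096 + 0.009589663 = 0.022567416 → 0.022567.

0.022567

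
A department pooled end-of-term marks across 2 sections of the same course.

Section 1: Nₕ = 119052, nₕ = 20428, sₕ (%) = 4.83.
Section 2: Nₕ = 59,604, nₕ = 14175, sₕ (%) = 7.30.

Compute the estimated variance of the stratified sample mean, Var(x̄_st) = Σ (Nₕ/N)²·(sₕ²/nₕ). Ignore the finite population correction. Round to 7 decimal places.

0.0009256

N = 178656; Wₕ = Nₕ/N.
section 1: (119052/178656)²·4.83²/20428 = 0.0005071152
section 2: (59604/178656)²·7.30²/14175 = 0.0004184449
Sum = 0.0009255600 → 0.0009256.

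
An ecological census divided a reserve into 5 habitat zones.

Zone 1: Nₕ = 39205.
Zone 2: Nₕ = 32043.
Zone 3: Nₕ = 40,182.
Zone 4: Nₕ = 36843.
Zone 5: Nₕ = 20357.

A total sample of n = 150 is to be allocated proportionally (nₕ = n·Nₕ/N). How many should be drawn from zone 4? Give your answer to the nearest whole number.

Share of zone 4 = 36843/168630 = 0.21848.
Allocate 150 × 0.21848 = 32.773... → 33.

33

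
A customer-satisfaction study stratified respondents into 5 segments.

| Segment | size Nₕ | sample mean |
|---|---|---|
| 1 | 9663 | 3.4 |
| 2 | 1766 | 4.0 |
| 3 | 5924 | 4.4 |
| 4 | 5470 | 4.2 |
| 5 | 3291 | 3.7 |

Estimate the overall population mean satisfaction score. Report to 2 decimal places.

N = 26114; weights Wₕ = Nₕ/N = (0.3700, 0.0676, 0.2269, 0.2095, 0.1260).
x̄_st = Σ Wₕ·x̄ₕ = 0.3700·3.4 + 0.0676·4.0 + 0.2269·4.4 + 0.2095·4.2 + 0.1260·3.7 ≈ 3.8728...
→ 3.87.

3.87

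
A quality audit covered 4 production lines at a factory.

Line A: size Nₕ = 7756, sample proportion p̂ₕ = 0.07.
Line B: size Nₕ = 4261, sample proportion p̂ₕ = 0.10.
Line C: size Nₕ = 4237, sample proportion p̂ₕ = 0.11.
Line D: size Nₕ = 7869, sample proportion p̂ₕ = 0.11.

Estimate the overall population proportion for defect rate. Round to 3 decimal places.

0.095

Wₕ = Nₕ/N with N = 24123: 0.3215, 0.1766, 0.1756, 0.3262.
p̂_st = 0.3215·0.07 + 0.1766·0.10 + 0.1756·0.11 + 0.3262·0.11 ≈ 0.09537... → 0.095.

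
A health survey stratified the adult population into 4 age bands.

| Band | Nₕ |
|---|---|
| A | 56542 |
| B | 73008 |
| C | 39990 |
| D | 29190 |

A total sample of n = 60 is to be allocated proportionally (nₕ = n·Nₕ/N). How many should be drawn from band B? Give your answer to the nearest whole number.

Share of band B = 73008/198730 = 0.36737.
Allocate 60 × 0.36737 = 22.042... → 22.

22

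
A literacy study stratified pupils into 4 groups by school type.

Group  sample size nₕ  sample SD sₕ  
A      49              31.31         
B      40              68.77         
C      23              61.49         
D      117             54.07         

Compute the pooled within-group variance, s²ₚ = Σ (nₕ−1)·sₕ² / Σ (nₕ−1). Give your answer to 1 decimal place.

2905.8

A: (49−1)·31.31² = 48·980.3161 = 47055.1728
B: (40−1)·68.77² = 39·4729.3129 = 184443.2031
C: (23−1)·61.49² = 22·3781.0201 = 83182.4422
D: (117−1)·54.07² = 116·2923.5649 = 339133.5284
Numerator = 653814.3465; denominator = Σ(nₕ−1) = 225.
s²ₚ = 653814.3465/225 = 2905.842... → 2905.8.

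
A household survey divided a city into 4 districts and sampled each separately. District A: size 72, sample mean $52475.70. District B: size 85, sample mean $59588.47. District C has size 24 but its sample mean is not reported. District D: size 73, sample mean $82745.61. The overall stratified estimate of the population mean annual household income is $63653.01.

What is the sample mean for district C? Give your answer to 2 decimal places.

N = 72 + 85 + 24 + 73 = 254.
Overall total = μ·N = 63653.01·254 = 16167864.54.
Subtract the known strata: 72·52475.70 + 85·59588.47 + 73·82745.61 = 14883699.88.
Remaining total for district C: 16167864.54 − 14883699.88 = 1284164.66.
Divide by its size: 1284164.66 / 24 = 53506.8608... → 53506.86.

53506.86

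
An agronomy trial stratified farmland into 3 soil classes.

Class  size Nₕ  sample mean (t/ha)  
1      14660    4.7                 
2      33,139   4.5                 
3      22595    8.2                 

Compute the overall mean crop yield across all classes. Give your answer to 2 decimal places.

x̄_st = (Σ Nₕx̄ₕ) / (Σ Nₕ) = (14660·4.7 + 33139·4.5 + 22595·8.2) / 70394
= 403306.5 / 70394 = 5.7293... → 5.73.

5.73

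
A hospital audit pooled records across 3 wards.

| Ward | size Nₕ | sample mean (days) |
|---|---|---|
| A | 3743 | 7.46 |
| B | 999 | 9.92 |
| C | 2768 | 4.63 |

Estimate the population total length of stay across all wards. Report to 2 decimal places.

Estimate total by summing Nₕ·x̄ₕ over strata.
3743·7.46 + 999·9.92 + 2768·4.63 = 27922.78 + 9910.08 + 12815.84 = 50648.70.

50648.70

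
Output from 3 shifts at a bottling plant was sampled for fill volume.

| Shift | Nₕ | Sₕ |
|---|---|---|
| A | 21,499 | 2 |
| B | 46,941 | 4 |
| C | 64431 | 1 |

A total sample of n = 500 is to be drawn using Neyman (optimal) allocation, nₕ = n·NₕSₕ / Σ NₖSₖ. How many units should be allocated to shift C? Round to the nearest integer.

109

A: NₕSₕ = 21499·2 = 42998
B: NₕSₕ = 46941·4 = 187764
C: NₕSₕ = 64431·1 = 64431
Σ NₕSₕ = 295193.
n_C = 500·64431/295193 = 109.134... → 109.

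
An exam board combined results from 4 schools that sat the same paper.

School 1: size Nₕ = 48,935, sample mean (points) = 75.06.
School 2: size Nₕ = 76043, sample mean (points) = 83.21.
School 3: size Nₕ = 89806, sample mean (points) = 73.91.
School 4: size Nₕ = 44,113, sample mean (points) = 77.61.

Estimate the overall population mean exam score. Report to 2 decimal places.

77.49

N = 48935 + 76043 + 89806 + 44113 = 258897.
The stratified mean weights each stratum mean by its population share Nₕ/N.
Σ Nₕx̄ₕ = 48935·75.06 + 76043·83.21 + 89806·73.91 + 44113·77.61 = 3673061.1 + 6327538.03 + 6637561.46 + 3423609.93 = 20061770.52.
Divide by N: 20061770.52 / 258897 = 77.4894... → 77.49.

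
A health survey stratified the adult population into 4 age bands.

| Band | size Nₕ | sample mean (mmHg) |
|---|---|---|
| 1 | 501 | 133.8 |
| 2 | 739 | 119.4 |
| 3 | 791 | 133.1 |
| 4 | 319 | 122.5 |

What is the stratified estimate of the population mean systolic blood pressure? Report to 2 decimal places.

127.50

x̄_st = (Σ Nₕx̄ₕ) / (Σ Nₕ) = (501·133.8 + 739·119.4 + 791·133.1 + 319·122.5) / 2350
= 299630 / 2350 = 127.5021... → 127.50.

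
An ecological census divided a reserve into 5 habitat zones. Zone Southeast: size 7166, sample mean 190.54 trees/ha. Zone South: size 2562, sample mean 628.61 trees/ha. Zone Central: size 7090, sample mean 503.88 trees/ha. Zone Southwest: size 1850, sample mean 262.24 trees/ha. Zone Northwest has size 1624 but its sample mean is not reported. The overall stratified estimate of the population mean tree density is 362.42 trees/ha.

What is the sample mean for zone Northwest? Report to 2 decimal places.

Σ Nₕx̄ₕ = N·μ, so 1624·x̄_Northwest = 20292·362.42 − (7166·190.54 + 2562·628.61 + 7090·503.88 + 1850·262.24).
= 7354226.64 − 7033561.66 = 320664.98.
x̄_Northwest = 320664.98 / 1624 = 197.4538... → 197.45.

197.45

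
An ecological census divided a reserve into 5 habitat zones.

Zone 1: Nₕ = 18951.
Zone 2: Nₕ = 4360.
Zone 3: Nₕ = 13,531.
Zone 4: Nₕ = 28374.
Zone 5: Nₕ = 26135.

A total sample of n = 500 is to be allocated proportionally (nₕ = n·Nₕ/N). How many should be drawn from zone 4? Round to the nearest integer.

155

N = 18951 + 4360 + 13531 + 28374 + 26135 = 91351.
n_4 = 500·28374/91351 = 155.302... → 155.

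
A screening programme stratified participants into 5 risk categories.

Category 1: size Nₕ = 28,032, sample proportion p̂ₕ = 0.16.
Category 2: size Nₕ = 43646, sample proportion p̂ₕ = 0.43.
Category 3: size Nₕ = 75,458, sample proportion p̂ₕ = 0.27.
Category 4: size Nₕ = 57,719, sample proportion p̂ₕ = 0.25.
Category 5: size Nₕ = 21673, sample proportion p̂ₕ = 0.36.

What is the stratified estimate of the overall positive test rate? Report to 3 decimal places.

N = 28032 + 43646 + 75458 + 57719 + 21673 = 226528.
Overall proportion = Σ (Nₕ/N)·p̂ₕ.
Σ Nₕp̂ₕ = 4485.12 + 18767.78 + 20373.66 + 14429.75 + 7802.28 = 65858.59.
65858.59 / 226528 = 0.29073... → 0.291.

0.291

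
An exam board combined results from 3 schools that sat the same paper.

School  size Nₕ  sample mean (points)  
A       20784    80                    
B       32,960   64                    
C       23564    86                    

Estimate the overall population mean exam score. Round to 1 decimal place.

N = 77308; weights Wₕ = Nₕ/N = (0.2688, 0.4263, 0.3048).
x̄_st = Σ Wₕ·x̄ₕ = 0.2688·80 + 0.4263·64 + 0.3048·86 ≈ 75.007...
→ 75.0.

75.0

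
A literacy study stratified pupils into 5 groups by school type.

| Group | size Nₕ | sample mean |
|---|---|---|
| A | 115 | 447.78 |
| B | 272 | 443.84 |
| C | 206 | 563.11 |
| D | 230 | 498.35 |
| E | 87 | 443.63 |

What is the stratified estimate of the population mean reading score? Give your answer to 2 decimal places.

N = 910; weights Wₕ = Nₕ/N = (0.1264, 0.2989, 0.2264, 0.2527, 0.0956).
x̄_st = Σ Wₕ·x̄ₕ = 0.1264·447.78 + 0.2989·443.84 + 0.2264·563.11 + 0.2527·498.35 + 0.0956·443.63 ≈ 485.0947...
→ 485.09.

485.09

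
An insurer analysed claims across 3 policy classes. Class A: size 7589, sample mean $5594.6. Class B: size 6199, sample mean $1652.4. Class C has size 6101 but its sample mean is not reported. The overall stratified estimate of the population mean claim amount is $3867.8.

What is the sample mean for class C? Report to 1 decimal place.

Σ Nₕx̄ₕ = N·μ, so 6101·x̄_C = 19889·3867.8 − (7589·5594.6 + 6199·1652.4).
= 76926674.2 − 52700647 = 24226027.2.
x̄_C = 24226027.2 / 6101 = 3970.829... → 3970.8.

3970.8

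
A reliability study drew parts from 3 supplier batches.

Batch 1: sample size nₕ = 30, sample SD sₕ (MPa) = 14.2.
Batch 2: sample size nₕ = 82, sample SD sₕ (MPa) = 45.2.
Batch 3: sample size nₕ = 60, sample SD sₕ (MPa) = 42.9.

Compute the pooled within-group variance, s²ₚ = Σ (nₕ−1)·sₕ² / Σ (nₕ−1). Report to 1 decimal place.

1656.3

Degrees of freedom: 29 + 81 + 59 = 169.
Σ(nₕ−1)sₕ² = 29·201.64 + 81·2043.04 + 59·1840.41 = 279917.99.
s²ₚ = 279917.99 / 169 = 1656.319... → 1656.3.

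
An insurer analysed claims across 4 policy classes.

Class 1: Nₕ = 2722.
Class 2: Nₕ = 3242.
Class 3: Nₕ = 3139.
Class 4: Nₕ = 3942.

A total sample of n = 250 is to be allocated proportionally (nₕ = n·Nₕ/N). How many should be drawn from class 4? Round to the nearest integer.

76

N = 2722 + 3242 + 3139 + 3942 = 13045.
n_4 = 250·3942/13045 = 75.546... → 76.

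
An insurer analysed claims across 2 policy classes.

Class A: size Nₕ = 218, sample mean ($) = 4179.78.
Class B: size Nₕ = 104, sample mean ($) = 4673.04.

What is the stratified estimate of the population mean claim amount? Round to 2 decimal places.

4339.09

N = 218 + 104 = 322.
The stratified mean weights each stratum mean by its population share Nₕ/N.
Σ Nₕx̄ₕ = 218·4179.78 + 104·4673.04 = 911192.04 + 485996.16 = 1397188.2.
Divide by N: 1397188.2 / 322 = 4339.0938... → 4339.09.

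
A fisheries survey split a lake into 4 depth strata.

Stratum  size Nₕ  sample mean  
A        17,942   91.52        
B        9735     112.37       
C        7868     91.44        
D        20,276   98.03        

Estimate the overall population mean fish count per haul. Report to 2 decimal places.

x̄_st = (Σ Nₕx̄ₕ) / (Σ Nₕ) = (17942·91.52 + 9735·112.37 + 7868·91.44 + 20276·98.03) / 55821
= 5443079.99 / 55821 = 97.5095... → 97.51.

97.51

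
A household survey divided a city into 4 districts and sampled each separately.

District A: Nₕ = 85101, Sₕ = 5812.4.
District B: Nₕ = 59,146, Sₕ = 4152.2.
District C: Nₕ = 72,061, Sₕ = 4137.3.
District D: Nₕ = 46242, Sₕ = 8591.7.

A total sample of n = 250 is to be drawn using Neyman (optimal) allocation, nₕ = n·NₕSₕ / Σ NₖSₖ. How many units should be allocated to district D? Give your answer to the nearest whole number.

69

A: NₕSₕ = 85101·5812.4 = 494641052.4
B: NₕSₕ = 59146·4152.2 = 245586021.2
C: NₕSₕ = 72061·4137.3 = 298137975.3
D: NₕSₕ = 46242·8591.7 = 397297391.4
Σ NₕSₕ = 1435662440.3.
n_D = 250·397297391.4/1435662440.3 = 69.184... → 69.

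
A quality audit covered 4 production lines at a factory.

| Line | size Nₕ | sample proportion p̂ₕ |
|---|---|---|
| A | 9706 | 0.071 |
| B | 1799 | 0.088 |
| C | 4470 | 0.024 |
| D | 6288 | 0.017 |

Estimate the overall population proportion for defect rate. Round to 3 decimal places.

Wₕ = Nₕ/N with N = 22263: 0.4360, 0.0808, 0.2008, 0.2824.
p̂_st = 0.4360·0.071 + 0.0808·0.088 + 0.2008·0.024 + 0.2824·0.017 ≈ 0.04769... → 0.048.

0.048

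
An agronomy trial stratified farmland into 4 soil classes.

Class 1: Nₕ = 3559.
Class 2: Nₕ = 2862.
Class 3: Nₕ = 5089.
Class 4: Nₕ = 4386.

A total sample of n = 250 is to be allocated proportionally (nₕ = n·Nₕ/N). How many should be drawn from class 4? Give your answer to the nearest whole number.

69

Share of class 4 = 4386/15896 = 0.27592.
Allocate 250 × 0.27592 = 68.980... → 69.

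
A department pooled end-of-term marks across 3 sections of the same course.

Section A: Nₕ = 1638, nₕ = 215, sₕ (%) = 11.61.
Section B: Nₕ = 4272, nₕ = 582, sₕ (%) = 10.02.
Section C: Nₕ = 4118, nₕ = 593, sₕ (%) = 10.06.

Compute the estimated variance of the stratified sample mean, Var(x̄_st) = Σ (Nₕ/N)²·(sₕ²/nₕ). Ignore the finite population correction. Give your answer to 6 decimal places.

N = 10028; Wₕ = Nₕ/N.
section A: (1638/10028)²·11.61²/215 = 0.016727272
section B: (4272/10028)²·10.02²/582 = 0.031307349
section C: (4118/10028)²·10.06²/593 = 0.028779636
Sum = 0.076814258 → 0.076814.

0.076814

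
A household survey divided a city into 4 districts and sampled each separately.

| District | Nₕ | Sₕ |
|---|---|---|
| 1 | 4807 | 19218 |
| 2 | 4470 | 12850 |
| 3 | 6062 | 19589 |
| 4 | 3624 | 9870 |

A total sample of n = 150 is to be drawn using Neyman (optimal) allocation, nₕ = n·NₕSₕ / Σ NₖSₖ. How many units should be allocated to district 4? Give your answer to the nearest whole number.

Σ NₕSₕ = 4807·19218 + 4470·12850 + 6062·19589 + 3624·9870 = 304337824.
Share for 4: 35768880/304337824 = 0.11753.
n_4 = 150 × 0.11753 = 17.630... → 18.

18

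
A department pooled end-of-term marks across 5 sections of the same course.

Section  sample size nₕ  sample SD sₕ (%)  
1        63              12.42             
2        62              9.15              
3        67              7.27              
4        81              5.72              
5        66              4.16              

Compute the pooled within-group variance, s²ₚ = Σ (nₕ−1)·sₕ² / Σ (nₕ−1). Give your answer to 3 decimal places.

Degrees of freedom: 62 + 61 + 66 + 80 + 65 = 334.
Σ(nₕ−1)sₕ² = 62·154.2564 + 61·83.7225 + 66·52.8529 + 80·32.7184 + 65·17.3056 = 21901.5967.
s²ₚ = 21901.5967 / 334 = 65.57364... → 65.574.

65.574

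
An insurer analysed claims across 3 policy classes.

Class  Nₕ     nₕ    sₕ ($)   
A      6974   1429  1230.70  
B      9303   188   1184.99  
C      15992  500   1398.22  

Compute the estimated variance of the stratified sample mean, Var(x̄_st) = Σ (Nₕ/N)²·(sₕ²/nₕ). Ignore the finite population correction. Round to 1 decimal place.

N = 32269; Wₕ = Nₕ/N.
class A: (6974/32269)²·1230.70²/1429 = 49.5068
class B: (9303/32269)²·1184.99²/188 = 620.7926
class C: (15992/32269)²·1398.22²/500 = 960.3191
Sum = 1630.6185 → 1630.6.

1630.6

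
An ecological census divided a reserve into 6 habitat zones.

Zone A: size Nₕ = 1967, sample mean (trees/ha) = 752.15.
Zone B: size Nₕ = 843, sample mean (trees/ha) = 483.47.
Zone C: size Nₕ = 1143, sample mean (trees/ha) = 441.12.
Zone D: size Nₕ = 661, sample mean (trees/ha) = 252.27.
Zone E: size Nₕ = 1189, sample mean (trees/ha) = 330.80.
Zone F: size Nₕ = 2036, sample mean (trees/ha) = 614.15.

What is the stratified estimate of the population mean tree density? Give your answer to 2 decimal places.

536.00

N = 1967 + 843 + 1143 + 661 + 1189 + 2036 = 7839.
Overall mean = Σ (Nₕ/N)·x̄ₕ — weight by population share, not a simple average.
Σ Nₕx̄ₕ = 1967·752.15 + 843·483.47 + 1143·441.12 + 661·252.27 + 1189·330.80 + 2036·614.15 = 1479479.05 + 407565.21 + 504200.16 + 166750.47 + 393321.2 + 1250409.4 = 4201725.49.
Divide by N: 4201725.49 / 7839 = 536.0027... → 536.00.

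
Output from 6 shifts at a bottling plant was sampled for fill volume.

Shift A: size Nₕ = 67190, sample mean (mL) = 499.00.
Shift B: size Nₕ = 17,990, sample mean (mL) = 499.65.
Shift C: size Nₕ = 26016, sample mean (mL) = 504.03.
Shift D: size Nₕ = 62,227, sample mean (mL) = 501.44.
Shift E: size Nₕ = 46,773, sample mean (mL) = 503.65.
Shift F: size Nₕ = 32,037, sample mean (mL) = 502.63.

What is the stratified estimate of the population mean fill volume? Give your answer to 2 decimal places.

501.49

N = 67190 + 17990 + 26016 + 62227 + 46773 + 32037 = 252233.
Weight each subgroup mean by Nₕ/N and sum.
Σ Nₕx̄ₕ = 67190·499.00 + 17990·499.65 + 26016·504.03 + 62227·501.44 + 46773·503.65 + 32037·502.63 = 33527810 + 8988703.5 + 13112844.48 + 31203106.88 + 23557221.45 + 16102757.31 = 126492443.62.
Divide by N: 126492443.62 / 252233 = 501.4905... → 501.49.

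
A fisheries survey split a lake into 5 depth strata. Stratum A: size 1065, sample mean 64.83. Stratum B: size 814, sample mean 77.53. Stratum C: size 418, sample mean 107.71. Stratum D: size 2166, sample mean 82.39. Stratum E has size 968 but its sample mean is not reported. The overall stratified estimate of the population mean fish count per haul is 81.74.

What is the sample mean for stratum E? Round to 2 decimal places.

N = 1065 + 814 + 418 + 2166 + 968 = 5431.
Overall total = μ·N = 81.74·5431 = 443929.94.
Subtract the known strata: 1065·64.83 + 814·77.53 + 418·107.71 + 2166·82.39 = 355632.89.
Remaining total for stratum E: 443929.94 − 355632.89 = 88297.05.
Divide by its size: 88297.05 / 968 = 91.2160... → 91.22.

91.22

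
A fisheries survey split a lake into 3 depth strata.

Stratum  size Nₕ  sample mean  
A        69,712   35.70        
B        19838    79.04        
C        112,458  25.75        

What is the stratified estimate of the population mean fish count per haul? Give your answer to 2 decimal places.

x̄_st = (Σ Nₕx̄ₕ) / (Σ Nₕ) = (69712·35.70 + 19838·79.04 + 112458·25.75) / 202008
= 6952507.42 / 202008 = 34.4170... → 34.42.

34.42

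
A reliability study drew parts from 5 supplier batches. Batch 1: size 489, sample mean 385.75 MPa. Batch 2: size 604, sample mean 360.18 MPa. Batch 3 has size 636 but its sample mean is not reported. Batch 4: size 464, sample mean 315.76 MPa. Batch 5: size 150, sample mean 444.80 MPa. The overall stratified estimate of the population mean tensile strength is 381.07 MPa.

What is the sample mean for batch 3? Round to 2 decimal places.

429.93

N = 489 + 604 + 636 + 464 + 150 = 2343.
Overall total = μ·N = 381.07·2343 = 892847.01.
Subtract the known strata: 489·385.75 + 604·360.18 + 464·315.76 + 150·444.80 = 619413.11.
Remaining total for batch 3: 892847.01 − 619413.11 = 273433.9.
Divide by its size: 273433.9 / 636 = 429.9275... → 429.93.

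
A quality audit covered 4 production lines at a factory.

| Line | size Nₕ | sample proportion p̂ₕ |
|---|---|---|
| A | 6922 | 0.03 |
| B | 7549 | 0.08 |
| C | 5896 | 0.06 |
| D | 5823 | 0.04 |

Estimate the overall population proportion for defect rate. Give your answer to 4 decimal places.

N = 6922 + 7549 + 5896 + 5823 = 26190.
Overall proportion = Σ (Nₕ/N)·p̂ₕ.
Σ Nₕp̂ₕ = 207.66 + 603.92 + 353.76 + 232.92 = 1398.26.
1398.26 / 26190 = 0.053389... → 0.0534.

0.0534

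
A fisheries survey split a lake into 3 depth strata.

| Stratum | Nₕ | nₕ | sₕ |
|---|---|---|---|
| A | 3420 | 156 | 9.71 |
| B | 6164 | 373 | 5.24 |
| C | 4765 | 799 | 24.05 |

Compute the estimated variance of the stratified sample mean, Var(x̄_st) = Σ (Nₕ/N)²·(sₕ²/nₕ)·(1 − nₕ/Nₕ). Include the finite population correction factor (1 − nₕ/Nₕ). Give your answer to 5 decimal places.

N = 14349; Wₕ = Nₕ/N.
stratum A: (3420/14349)²·9.71²/156·(1 − 156/3420) = 0.03276777
stratum B: (6164/14349)²·5.24²/373·(1 − 373/6164) = 0.01276223
stratum C: (4765/14349)²·24.05²/799·(1 − 799/4765) = 0.06644399
Sum = 0.11197399 → 0.11197.

0.11197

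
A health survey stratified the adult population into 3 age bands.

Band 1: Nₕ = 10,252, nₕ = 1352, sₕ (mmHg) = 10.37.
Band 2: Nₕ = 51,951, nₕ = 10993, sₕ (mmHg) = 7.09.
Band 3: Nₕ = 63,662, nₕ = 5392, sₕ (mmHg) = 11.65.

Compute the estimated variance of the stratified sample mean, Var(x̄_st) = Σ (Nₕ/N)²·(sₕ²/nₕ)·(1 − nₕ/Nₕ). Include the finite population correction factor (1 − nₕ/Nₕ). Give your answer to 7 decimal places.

N = 125865. Term for each stratum: Wₕ²sₕ²/nₕ·(1−nₕ/Nₕ).
Var(x̄_st) = 0.0004581097 + 0.0006141846 + 0.0058940973 = 0.0069663916 → 0.0069664.

0.0069664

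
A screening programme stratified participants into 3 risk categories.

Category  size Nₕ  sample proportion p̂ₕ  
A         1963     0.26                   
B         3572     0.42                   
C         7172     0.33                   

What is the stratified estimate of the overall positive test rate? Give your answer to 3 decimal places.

Wₕ = Nₕ/N with N = 12707: 0.1545, 0.2811, 0.5644.
p̂_st = 0.1545·0.26 + 0.2811·0.42 + 0.5644·0.33 ≈ 0.34449... → 0.344.

0.344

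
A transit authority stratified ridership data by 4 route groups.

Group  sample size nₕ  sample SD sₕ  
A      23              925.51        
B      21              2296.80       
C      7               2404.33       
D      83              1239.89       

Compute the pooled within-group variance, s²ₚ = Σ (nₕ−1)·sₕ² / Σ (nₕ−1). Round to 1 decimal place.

A: (23−1)·925.51² = 22·856568.7601 = 18844512.7222
B: (21−1)·2296.80² = 20·5275290.24 = 105505804.8
C: (7−1)·2404.33² = 6·5780802.7489 = 34684816.4934
D: (83−1)·1239.89² = 82·1537327.2121 = 126060831.3922
Numerator = 285095965.4078; denominator = Σ(nₕ−1) = 130.
s²ₚ = 285095965.4078/130 = 2193045.888... → 2193045.9.

2193045.9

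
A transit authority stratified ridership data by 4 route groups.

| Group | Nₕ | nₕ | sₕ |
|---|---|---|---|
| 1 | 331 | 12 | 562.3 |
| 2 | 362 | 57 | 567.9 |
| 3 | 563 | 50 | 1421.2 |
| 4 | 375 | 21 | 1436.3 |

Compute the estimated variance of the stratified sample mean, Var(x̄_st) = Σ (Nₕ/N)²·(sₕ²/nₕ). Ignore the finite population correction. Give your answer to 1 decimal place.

11370.4

N = 1631; Wₕ = Nₕ/N.
group 1: (331/1631)²·562.3²/12 = 1085.1830
group 2: (362/1631)²·567.9²/57 = 278.7264
group 3: (563/1631)²·1421.2²/50 = 4813.3702
group 4: (375/1631)²·1436.3²/21 = 5193.0875
Sum = 11370.3671 → 11370.4.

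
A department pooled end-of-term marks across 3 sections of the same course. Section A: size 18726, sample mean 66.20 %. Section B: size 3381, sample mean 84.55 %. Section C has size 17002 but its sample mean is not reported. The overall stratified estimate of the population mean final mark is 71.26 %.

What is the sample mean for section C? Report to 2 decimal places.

Σ Nₕx̄ₕ = N·μ, so 17002·x̄_C = 39109·71.26 − (18726·66.20 + 3381·84.55).
= 2786907.34 − 1525524.75 = 1261382.59.
x̄_C = 1261382.59 / 17002 = 74.1902... → 74.19.

74.19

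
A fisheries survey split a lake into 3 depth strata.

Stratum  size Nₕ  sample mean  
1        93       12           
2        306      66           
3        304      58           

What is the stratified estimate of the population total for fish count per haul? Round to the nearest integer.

1: 93·12 = 1116
2: 306·66 = 20196
3: 304·58 = 17632
τ̂ = Σ Nₕx̄ₕ = 38944.

38944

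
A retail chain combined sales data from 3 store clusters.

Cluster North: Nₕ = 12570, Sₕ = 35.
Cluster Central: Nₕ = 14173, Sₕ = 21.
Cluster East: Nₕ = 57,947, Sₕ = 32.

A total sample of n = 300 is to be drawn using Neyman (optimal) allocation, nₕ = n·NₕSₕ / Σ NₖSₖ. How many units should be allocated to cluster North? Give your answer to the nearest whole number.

North: NₕSₕ = 12570·35 = 439950
Central: NₕSₕ = 14173·21 = 297633
East: NₕSₕ = 57947·32 = 1854304
Σ NₕSₕ = 2591887.
n_North = 300·439950/2591887 = 50.922... → 51.

51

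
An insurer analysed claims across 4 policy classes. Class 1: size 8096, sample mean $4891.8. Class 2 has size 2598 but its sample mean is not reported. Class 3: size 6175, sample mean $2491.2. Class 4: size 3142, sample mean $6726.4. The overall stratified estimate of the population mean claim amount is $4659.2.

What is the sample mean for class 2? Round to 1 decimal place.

N = 8096 + 2598 + 6175 + 3142 = 20011.
Overall total = μ·N = 4659.2·20011 = 93235251.2.
Subtract the known strata: 8096·4891.8 + 6175·2491.2 + 3142·6726.4 = 76121521.6.
Remaining total for class 2: 93235251.2 − 76121521.6 = 17113729.6.
Divide by its size: 17113729.6 / 2598 = 6587.271... → 6587.3.

6587.3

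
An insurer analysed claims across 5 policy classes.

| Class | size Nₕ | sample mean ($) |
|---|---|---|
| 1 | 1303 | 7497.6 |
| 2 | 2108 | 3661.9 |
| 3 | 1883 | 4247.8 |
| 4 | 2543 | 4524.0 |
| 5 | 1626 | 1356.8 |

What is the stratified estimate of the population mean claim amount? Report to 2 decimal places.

x̄_st = (Σ Nₕx̄ₕ) / (Σ Nₕ) = (1303·7497.6 + 2108·3661.9 + 1883·4247.8 + 2543·4524.0 + 1626·1356.8) / 9463
= 39197954.2 / 9463 = 4142.2334... → 4142.23.

4142.23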